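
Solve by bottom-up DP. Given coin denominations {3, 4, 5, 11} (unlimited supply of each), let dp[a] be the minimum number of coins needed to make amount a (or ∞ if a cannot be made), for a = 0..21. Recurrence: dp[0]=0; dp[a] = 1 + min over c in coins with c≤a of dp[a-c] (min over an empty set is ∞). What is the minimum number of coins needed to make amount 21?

 a  0  1  2  3  4  5  6  7  8  9 10 11 12 13 14 15 16 17 18 19 20 21
dp  0  -  -  1  1  1  2  2  2  2  2  1  3  3  2  2  2  3  3  3  3  3
(- denotes ∞ / unreachable)

3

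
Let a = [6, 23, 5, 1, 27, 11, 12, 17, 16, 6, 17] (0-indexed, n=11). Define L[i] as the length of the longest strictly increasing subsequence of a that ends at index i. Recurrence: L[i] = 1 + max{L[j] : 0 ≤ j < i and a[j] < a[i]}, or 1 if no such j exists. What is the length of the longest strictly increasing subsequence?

   i    0    1    2    3    4    5    6    7    8    9   10
a[i]    6   23    5    1   27   11   12   17   16    6   17
L[i]    1    2    1    1    3    2    3    4    4    2    5

5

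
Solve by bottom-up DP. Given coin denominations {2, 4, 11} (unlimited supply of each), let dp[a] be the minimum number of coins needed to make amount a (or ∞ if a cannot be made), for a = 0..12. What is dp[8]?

2

 a  0  1  2  3  4  5  6  7  8  9 10 11 12
dp  0  -  1  -  1  -  2  -  2  -  3  1  3
(- denotes ∞ / unreachable)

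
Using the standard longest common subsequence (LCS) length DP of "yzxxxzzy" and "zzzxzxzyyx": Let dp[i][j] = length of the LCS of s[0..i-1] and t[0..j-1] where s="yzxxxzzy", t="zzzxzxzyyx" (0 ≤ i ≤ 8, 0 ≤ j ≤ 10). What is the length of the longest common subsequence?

   ''  z  z  z  x  z  x  z  y  y  x
''  0  0  0  0  0  0  0  0  0  0  0
 y  0  0  0  0  0  0  0  0  1  1  1
 z  0  1  1  1  1  1  1  1  1  1  1
 x  0  1  1  1  2  2  2  2  2  2  2
 x  0  1  1  1  2  2  3  3  3  3  3
 x  0  1  1  1  2  2  3  3  3  3  4
 z  0  1  2  2  2  3  3  4  4  4  4
 z  0  1  2  3  3  3  3  4  4  4  4
 y  0  1  2  3  3  3  3  4  5  5  5

5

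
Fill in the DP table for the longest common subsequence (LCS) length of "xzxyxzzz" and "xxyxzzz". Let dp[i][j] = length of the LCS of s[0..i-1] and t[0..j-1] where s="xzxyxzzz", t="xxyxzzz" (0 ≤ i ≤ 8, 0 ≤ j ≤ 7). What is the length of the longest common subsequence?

   ''  x  x  y  x  z  z  z
''  0  0  0  0  0  0  0  0
 x  0  1  1  1  1  1  1  1
 z  0  1  1  1  1  2  2  2
 x  0  1  2  2  2  2  2  2
 y  0  1  2  3  3  3  3  3
 x  0  1  2  3  4  4  4  4
 z  0  1  2  3  4  5  5  5
 z  0  1  2  3  4  5  6  6
 z  0  1  2  3  4  5  6  7

7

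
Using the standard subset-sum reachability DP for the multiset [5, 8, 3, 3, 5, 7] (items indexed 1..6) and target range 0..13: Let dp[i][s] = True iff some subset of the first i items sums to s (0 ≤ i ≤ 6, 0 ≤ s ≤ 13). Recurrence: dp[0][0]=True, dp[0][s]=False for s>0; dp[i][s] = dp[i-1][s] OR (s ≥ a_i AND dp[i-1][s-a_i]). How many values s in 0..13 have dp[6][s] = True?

10

i\s   0   1   2   3   4   5   6   7   8   9  10  11  12  13
  0   T   F   F   F   F   F   F   F   F   F   F   F   F   F
  1   T   F   F   F   F   T   F   F   F   F   F   F   F   F
  2   T   F   F   F   F   T   F   F   T   F   F   F   F   T
  3   T   F   F   T   F   T   F   F   T   F   F   T   F   T
  4   T   F   F   T   F   T   T   F   T   F   F   T   F   T
  5   T   F   F   T   F   T   T   F   T   F   T   T   F   T
  6   T   F   F   T   F   T   T   T   T   F   T   T   T   T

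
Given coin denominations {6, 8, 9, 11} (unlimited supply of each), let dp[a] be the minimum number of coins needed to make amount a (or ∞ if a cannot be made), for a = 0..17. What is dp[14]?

2

 a  0  1  2  3  4  5  6  7  8  9 10 11 12 13 14 15 16 17
dp  0  -  -  -  -  -  1  -  1  1  -  1  2  -  2  2  2  2
(- denotes ∞ / unreachable)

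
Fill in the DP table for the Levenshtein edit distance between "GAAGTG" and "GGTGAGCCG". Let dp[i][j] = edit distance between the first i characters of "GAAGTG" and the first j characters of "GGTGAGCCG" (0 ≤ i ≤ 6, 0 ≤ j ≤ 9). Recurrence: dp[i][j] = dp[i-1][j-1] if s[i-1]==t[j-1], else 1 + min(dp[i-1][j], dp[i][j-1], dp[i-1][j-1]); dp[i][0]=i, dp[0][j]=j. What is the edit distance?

   ''  G  G  T  G  A  G  C  C  G
''  0  1  2  3  4  5  6  7  8  9
 G  1  0  1  2  3  4  5  6  7  8
 A  2  1  1  2  3  3  4  5  6  7
 A  3  2  2  2  3  3  4  5  6  7
 G  4  3  2  3  2  3  3  4  5  6
 T  5  4  3  2  3  3  4  4  5  6
 G  6  5  4  3  2  3  3  4  5  5

5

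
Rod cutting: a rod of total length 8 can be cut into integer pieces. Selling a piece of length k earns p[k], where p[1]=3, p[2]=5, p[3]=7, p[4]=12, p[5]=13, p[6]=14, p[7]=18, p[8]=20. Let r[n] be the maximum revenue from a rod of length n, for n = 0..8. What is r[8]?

24

   n    0    1    2    3    4    5    6    7    8
r[n]    0    3    6    9   12   15   18   21   24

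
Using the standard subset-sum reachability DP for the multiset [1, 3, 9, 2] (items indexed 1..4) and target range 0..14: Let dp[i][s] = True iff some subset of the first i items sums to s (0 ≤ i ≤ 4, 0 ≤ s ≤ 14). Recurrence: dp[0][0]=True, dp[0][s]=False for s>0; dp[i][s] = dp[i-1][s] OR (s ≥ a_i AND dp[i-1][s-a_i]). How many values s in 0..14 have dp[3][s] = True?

8

i\s   0   1   2   3   4   5   6   7   8   9  10  11  12  13  14
  0   T   F   F   F   F   F   F   F   F   F   F   F   F   F   F
  1   T   T   F   F   F   F   F   F   F   F   F   F   F   F   F
  2   T   T   F   T   T   F   F   F   F   F   F   F   F   F   F
  3   T   T   F   T   T   F   F   F   F   T   T   F   T   T   F
  4   T   T   T   T   T   T   T   F   F   T   T   T   T   T   T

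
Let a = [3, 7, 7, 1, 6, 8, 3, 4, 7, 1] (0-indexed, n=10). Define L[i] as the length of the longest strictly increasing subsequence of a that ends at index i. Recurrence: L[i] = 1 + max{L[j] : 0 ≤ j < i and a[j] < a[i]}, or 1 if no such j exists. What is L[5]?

3

   i    0    1    2    3    4    5    6    7    8    9
a[i]    3    7    7    1    6    8    3    4    7    1
L[i]    1    2    2    1    2    3    2    3    4    1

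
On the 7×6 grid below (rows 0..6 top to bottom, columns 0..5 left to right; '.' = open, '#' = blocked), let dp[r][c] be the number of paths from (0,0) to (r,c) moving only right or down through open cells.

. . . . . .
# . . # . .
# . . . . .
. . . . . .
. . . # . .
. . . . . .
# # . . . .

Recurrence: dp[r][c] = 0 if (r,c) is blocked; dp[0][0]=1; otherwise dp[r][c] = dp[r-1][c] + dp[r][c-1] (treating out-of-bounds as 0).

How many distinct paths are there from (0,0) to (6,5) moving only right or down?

74

r\c   0   1   2   3   4   5
  0   1   1   1   1   1   1
  1   0   1   2   0   1   2
  2   0   1   3   3   4   6
  3   0   1   4   7  11  17
  4   0   1   5   0  11  28
  5   0   1   6   6  17  45
  6   0   0   6  12  29  74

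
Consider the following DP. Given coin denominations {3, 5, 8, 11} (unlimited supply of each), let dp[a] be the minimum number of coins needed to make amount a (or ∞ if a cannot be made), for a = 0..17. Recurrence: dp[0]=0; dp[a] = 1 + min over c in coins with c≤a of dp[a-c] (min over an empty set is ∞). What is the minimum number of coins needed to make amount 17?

 a  0  1  2  3  4  5  6  7  8  9 10 11 12 13 14 15 16 17
dp  0  -  -  1  -  1  2  -  1  3  2  1  4  2  2  3  2  3
(- denotes ∞ / unreachable)

3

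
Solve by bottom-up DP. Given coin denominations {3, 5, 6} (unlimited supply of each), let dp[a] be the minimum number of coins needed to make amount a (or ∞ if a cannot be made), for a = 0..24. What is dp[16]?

 a  0  1  2  3  4  5  6  7  8  9 10 11 12 13 14 15 16 17 18 19 20 21 22 23 24
dp  0  -  -  1  -  1  1  -  2  2  2  2  2  3  3  3  3  3  3  4  4  4  4  4  4
(- denotes ∞ / unreachable)

3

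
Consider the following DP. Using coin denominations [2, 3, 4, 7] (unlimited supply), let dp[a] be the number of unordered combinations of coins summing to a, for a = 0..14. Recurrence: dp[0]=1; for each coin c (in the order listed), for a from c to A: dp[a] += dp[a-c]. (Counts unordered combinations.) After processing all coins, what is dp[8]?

after  coin     0     1     2     3     4     5     6     7     8     9    10    11    12    13    14
          2     1     0     1     0     1     0     1     0     1     0     1     0     1     0     1
          3     1     0     1     1     1     1     2     1     2     2     2     2     3     2     3
          4     1     0     1     1     2     1     3     2     4     3     5     4     7     5     8
          7     1     0     1     1     2     1     3     3     4     4     6     6     8     8    11

4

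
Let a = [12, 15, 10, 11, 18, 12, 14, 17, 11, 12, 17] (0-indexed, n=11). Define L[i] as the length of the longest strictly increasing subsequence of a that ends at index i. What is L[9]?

   i    0    1    2    3    4    5    6    7    8    9   10
a[i]   12   15   10   11   18   12   14   17   11   12   17
L[i]    1    2    1    2    3    3    4    5    2    3    5

3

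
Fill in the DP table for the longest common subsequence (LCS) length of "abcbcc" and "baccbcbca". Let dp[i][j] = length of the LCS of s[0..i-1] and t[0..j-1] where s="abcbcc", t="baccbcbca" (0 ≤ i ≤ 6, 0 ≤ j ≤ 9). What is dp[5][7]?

   ''  b  a  c  c  b  c  b  c  a
''  0  0  0  0  0  0  0  0  0  0
 a  0  0  1  1  1  1  1  1  1  1
 b  0  1  1  1  1  2  2  2  2  2
 c  0  1  1  2  2  2  3  3  3  3
 b  0  1  1  2  2  3  3  4  4  4
 c  0  1  1  2  3  3  4  4  5  5
 c  0  1  1  2  3  3  4  4  5  5

4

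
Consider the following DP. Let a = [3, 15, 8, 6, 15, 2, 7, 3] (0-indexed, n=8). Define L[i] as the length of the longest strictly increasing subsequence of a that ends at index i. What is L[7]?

2

   i    0    1    2    3    4    5    6    7
a[i]    3   15    8    6   15    2    7    3
L[i]    1    2    2    2    3    1    3    2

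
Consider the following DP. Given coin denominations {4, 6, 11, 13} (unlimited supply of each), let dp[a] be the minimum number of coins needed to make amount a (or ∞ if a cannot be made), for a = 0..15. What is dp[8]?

2

 a  0  1  2  3  4  5  6  7  8  9 10 11 12 13 14 15
dp  0  -  -  -  1  -  1  -  2  -  2  1  2  1  3  2
(- denotes ∞ / unreachable)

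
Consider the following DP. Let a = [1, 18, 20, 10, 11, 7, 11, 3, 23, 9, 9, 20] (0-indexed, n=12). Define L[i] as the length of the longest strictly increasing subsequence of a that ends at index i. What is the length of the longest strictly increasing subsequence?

4

   i    0    1    2    3    4    5    6    7    8    9   10   11
a[i]    1   18   20   10   11    7   11    3   23    9    9   20
L[i]    1    2    3    2    3    2    3    2    4    3    3    4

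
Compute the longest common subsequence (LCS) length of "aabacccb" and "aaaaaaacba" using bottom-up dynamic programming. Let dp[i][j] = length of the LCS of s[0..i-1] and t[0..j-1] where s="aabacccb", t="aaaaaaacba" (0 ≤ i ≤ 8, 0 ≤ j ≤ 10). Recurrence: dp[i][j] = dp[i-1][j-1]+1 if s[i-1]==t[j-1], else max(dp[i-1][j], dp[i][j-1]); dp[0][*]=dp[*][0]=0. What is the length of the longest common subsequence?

5

   ''  a  a  a  a  a  a  a  c  b  a
''  0  0  0  0  0  0  0  0  0  0  0
 a  0  1  1  1  1  1  1  1  1  1  1
 a  0  1  2  2  2  2  2  2  2  2  2
 b  0  1  2  2  2  2  2  2  2  3  3
 a  0  1  2  3  3  3  3  3  3  3  4
 c  0  1  2  3  3  3  3  3  4  4  4
 c  0  1  2  3  3  3  3  3  4  4  4
 c  0  1  2  3  3  3  3  3  4  4  4
 b  0  1  2  3  3  3  3  3  4  5  5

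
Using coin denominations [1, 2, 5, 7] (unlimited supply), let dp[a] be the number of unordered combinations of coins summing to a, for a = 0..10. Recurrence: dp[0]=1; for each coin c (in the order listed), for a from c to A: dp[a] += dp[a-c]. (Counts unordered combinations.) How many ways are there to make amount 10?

12

after  coin     0     1     2     3     4     5     6     7     8     9    10
          1     1     1     1     1     1     1     1     1     1     1     1
          2     1     1     2     2     3     3     4     4     5     5     6
          5     1     1     2     2     3     4     5     6     7     8    10
          7     1     1     2     2     3     4     5     7     8    10    12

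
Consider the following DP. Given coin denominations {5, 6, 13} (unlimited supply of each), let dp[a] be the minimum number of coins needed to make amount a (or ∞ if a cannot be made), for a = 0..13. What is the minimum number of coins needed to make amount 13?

 a  0  1  2  3  4  5  6  7  8  9 10 11 12 13
dp  0  -  -  -  -  1  1  -  -  -  2  2  2  1
(- denotes ∞ / unreachable)

1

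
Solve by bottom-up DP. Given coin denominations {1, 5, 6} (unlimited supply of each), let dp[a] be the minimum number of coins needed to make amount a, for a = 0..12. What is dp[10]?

2

 a  0  1  2  3  4  5  6  7  8  9 10 11 12
dp  0  1  2  3  4  1  1  2  3  4  2  2  2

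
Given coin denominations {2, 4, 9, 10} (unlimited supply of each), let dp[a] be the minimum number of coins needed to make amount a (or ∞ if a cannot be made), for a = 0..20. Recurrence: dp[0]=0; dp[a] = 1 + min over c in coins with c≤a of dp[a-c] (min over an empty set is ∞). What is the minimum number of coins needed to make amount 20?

2

 a  0  1  2  3  4  5  6  7  8  9 10 11 12 13 14 15 16 17 18 19 20
dp  0  -  1  -  1  -  2  -  2  1  1  2  2  2  2  3  3  3  2  2  2
(- denotes ∞ / unreachable)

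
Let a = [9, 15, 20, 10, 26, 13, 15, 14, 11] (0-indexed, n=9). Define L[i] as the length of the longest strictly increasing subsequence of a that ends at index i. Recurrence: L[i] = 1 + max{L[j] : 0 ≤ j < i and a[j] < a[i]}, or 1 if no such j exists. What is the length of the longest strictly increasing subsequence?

4

   i    0    1    2    3    4    5    6    7    8
a[i]    9   15   20   10   26   13   15   14   11
L[i]    1    2    3    2    4    3    4    4    3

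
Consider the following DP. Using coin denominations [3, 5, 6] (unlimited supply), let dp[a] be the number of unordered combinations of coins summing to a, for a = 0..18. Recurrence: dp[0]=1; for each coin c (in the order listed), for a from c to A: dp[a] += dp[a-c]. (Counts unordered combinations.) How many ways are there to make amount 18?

after  coin     0     1     2     3     4     5     6     7     8     9    10    11    12    13    14    15    16    17    18
          3     1     0     0     1     0     0     1     0     0     1     0     0     1     0     0     1     0     0     1
          5     1     0     0     1     0     1     1     0     1     1     1     1     1     1     1     2     1     1     2
          6     1     0     0     1     0     1     2     0     1     2     1     2     3     1     2     4     2     3     5

5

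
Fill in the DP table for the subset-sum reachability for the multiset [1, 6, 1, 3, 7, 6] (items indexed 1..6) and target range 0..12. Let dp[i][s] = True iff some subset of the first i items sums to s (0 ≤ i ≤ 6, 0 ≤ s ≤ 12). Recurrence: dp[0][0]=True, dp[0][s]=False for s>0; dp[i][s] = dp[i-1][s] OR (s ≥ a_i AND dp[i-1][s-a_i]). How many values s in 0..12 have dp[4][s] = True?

i\s   0   1   2   3   4   5   6   7   8   9  10  11  12
  0   T   F   F   F   F   F   F   F   F   F   F   F   F
  1   T   T   F   F   F   F   F   F   F   F   F   F   F
  2   T   T   F   F   F   F   T   T   F   F   F   F   F
  3   T   T   T   F   F   F   T   T   T   F   F   F   F
  4   T   T   T   T   T   T   T   T   T   T   T   T   F
  5   T   T   T   T   T   T   T   T   T   T   T   T   T
  6   T   T   T   T   T   T   T   T   T   T   T   T   T

12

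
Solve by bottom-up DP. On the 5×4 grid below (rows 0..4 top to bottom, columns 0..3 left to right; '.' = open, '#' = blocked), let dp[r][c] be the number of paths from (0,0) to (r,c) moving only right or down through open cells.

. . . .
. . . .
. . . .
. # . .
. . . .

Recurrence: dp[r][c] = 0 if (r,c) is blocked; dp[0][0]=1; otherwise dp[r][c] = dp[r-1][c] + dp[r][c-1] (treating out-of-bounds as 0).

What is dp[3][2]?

r\c   0   1   2   3
  0   1   1   1   1
  1   1   2   3   4
  2   1   3   6  10
  3   1   0   6  16
  4   1   1   7  23

6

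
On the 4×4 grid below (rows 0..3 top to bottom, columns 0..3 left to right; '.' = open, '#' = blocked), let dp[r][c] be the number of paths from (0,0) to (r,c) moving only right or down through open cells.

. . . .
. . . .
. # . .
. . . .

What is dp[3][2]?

r\c   0   1   2   3
  0   1   1   1   1
  1   1   2   3   4
  2   1   0   3   7
  3   1   1   4  11

4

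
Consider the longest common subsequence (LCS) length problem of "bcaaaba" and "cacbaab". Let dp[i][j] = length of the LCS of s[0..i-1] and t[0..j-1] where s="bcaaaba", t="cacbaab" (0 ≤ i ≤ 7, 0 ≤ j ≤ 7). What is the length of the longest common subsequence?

5

   ''  c  a  c  b  a  a  b
''  0  0  0  0  0  0  0  0
 b  0  0  0  0  1  1  1  1
 c  0  1  1  1  1  1  1  1
 a  0  1  2  2  2  2  2  2
 a  0  1  2  2  2  3  3  3
 a  0  1  2  2  2  3  4  4
 b  0  1  2  2  3  3  4  5
 a  0  1  2  2  3  4  4  5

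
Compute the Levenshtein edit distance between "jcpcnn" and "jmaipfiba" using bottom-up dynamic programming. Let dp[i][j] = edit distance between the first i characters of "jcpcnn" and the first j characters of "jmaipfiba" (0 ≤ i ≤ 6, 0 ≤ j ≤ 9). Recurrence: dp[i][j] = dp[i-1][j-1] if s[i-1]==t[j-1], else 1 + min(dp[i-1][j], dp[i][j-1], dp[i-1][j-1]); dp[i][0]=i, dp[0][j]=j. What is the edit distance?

7

   ''  j  m  a  i  p  f  i  b  a
''  0  1  2  3  4  5  6  7  8  9
 j  1  0  1  2  3  4  5  6  7  8
 c  2  1  1  2  3  4  5  6  7  8
 p  3  2  2  2  3  3  4  5  6  7
 c  4  3  3  3  3  4  4  5  6  7
 n  5  4  4  4  4  4  5  5  6  7
 n  6  5  5  5  5  5  5  6  6  7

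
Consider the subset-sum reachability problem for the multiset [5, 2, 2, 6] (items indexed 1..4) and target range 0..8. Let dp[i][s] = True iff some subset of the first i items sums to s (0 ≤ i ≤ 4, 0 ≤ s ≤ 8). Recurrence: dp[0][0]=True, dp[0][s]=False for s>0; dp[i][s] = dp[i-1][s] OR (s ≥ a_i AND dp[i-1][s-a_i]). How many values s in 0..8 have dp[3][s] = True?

5

i\s   0   1   2   3   4   5   6   7   8
  0   T   F   F   F   F   F   F   F   F
  1   T   F   F   F   F   T   F   F   F
  2   T   F   T   F   F   T   F   T   F
  3   T   F   T   F   T   T   F   T   F
  4   T   F   T   F   T   T   T   T   T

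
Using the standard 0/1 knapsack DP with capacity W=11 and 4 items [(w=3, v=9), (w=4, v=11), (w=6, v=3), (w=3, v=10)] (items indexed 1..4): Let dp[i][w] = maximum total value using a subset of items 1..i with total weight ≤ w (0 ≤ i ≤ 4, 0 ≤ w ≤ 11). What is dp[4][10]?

i\w   0   1   2   3   4   5   6   7   8   9  10  11
  0   0   0   0   0   0   0   0   0   0   0   0   0
  1   0   0   0   9   9   9   9   9   9   9   9   9
  2   0   0   0   9  11  11  11  20  20  20  20  20
  3   0   0   0   9  11  11  11  20  20  20  20  20
  4   0   0   0  10  11  11  19  21  21  21  30  30

30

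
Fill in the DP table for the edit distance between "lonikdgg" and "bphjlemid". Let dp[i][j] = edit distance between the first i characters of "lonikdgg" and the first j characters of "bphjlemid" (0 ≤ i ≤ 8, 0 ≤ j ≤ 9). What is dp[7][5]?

7

   ''  b  p  h  j  l  e  m  i  d
''  0  1  2  3  4  5  6  7  8  9
 l  1  1  2  3  4  4  5  6  7  8
 o  2  2  2  3  4  5  5  6  7  8
 n  3  3  3  3  4  5  6  6  7  8
 i  4  4  4  4  4  5  6  7  6  7
 k  5  5  5  5  5  5  6  7  7  7
 d  6  6  6  6  6  6  6  7  8  7
 g  7  7  7  7  7  7  7  7  8  8
 g  8  8  8  8  8  8  8  8  8  9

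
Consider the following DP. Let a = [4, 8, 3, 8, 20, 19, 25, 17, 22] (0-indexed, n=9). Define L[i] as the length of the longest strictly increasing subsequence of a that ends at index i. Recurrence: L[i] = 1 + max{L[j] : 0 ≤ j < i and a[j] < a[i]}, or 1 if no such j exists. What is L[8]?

4

   i    0    1    2    3    4    5    6    7    8
a[i]    4    8    3    8   20   19   25   17   22
L[i]    1    2    1    2    3    3    4    3    4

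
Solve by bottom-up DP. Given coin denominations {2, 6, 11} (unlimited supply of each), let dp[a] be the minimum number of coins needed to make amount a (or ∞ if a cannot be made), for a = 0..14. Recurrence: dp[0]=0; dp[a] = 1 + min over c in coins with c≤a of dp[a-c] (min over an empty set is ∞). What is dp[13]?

2

 a  0  1  2  3  4  5  6  7  8  9 10 11 12 13 14
dp  0  -  1  -  2  -  1  -  2  -  3  1  2  2  3
(- denotes ∞ / unreachable)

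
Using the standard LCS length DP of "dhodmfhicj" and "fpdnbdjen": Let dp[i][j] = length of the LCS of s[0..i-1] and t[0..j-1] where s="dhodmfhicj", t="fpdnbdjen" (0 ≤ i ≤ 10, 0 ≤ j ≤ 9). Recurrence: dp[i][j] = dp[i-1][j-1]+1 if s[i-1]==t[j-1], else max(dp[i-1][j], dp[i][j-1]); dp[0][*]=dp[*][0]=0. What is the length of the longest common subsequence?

3

   ''  f  p  d  n  b  d  j  e  n
''  0  0  0  0  0  0  0  0  0  0
 d  0  0  0  1  1  1  1  1  1  1
 h  0  0  0  1  1  1  1  1  1  1
 o  0  0  0  1  1  1  1  1  1  1
 d  0  0  0  1  1  1  2  2  2  2
 m  0  0  0  1  1  1  2  2  2  2
 f  0  1  1  1  1  1  2  2  2  2
 h  0  1  1  1  1  1  2  2  2  2
 i  0  1  1  1  1  1  2  2  2  2
 c  0  1  1  1  1  1  2  2  2  2
 j  0  1  1  1  1  1  2  3  3  3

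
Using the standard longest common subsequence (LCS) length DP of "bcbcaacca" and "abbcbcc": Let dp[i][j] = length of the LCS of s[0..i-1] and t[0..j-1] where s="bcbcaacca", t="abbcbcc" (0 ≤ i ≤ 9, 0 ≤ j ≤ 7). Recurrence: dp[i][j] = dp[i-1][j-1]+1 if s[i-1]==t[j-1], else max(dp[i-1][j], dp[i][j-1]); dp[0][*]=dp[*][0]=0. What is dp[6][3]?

   ''  a  b  b  c  b  c  c
''  0  0  0  0  0  0  0  0
 b  0  0  1  1  1  1  1  1
 c  0  0  1  1  2  2  2  2
 b  0  0  1  2  2  3  3  3
 c  0  0  1  2  3  3  4  4
 a  0  1  1  2  3  3  4  4
 a  0  1  1  2  3  3  4  4
 c  0  1  1  2  3  3  4  5
 c  0  1  1  2  3  3  4  5
 a  0  1  1  2  3  3  4  5

2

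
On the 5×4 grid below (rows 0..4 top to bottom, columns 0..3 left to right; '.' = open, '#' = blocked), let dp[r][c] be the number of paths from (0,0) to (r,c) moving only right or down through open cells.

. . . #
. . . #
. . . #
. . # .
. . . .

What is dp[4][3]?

r\c   0   1   2   3
  0   1   1   1   0
  1   1   2   3   0
  2   1   3   6   0
  3   1   4   0   0
  4   1   5   5   5

5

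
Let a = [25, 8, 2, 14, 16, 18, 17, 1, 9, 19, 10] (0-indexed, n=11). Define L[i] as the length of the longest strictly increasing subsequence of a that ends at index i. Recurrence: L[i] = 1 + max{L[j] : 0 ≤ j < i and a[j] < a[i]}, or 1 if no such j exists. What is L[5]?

4

   i    0    1    2    3    4    5    6    7    8    9   10
a[i]   25    8    2   14   16   18   17    1    9   19   10
L[i]    1    1    1    2    3    4    4    1    2    5    3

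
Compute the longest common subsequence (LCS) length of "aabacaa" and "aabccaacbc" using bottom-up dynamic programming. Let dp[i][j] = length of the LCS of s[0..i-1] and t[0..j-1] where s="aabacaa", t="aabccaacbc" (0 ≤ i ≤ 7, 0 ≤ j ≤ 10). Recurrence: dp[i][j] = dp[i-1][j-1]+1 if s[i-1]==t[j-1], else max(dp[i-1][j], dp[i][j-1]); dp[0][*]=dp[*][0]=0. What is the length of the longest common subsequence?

6

   ''  a  a  b  c  c  a  a  c  b  c
''  0  0  0  0  0  0  0  0  0  0  0
 a  0  1  1  1  1  1  1  1  1  1  1
 a  0  1  2  2  2  2  2  2  2  2  2
 b  0  1  2  3  3  3  3  3  3  3  3
 a  0  1  2  3  3  3  4  4  4  4  4
 c  0  1  2  3  4  4  4  4  5  5  5
 a  0  1  2  3  4  4  5  5  5  5  5
 a  0  1  2  3  4  4  5  6  6  6  6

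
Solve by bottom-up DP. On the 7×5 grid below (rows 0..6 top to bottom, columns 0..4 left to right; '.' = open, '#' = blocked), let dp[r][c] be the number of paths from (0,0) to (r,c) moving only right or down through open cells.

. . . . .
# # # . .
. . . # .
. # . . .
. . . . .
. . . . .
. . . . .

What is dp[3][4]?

r\c   0   1   2   3   4
  0   1   1   1   1   1
  1   0   0   0   1   2
  2   0   0   0   0   2
  3   0   0   0   0   2
  4   0   0   0   0   2
  5   0   0   0   0   2
  6   0   0   0   0   2

2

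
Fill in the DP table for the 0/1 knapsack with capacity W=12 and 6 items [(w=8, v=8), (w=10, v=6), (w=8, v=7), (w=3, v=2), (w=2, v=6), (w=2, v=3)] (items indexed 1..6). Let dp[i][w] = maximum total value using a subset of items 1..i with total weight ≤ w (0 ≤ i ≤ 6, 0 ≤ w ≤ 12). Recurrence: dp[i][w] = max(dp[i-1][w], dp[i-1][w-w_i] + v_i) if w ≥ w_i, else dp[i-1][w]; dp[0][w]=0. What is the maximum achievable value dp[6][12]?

17

i\w   0   1   2   3   4   5   6   7   8   9  10  11  12
  0   0   0   0   0   0   0   0   0   0   0   0   0   0
  1   0   0   0   0   0   0   0   0   8   8   8   8   8
  2   0   0   0   0   0   0   0   0   8   8   8   8   8
  3   0   0   0   0   0   0   0   0   8   8   8   8   8
  4   0   0   0   2   2   2   2   2   8   8   8  10  10
  5   0   0   6   6   6   8   8   8   8   8  14  14  14
  6   0   0   6   6   9   9   9  11  11  11  14  14  17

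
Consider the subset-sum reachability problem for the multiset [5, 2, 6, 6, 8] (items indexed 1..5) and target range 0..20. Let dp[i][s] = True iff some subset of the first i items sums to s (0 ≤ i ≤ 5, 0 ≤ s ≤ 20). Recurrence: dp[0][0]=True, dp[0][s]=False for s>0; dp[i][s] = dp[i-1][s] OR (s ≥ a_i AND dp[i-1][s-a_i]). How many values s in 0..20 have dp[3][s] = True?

8

i\s   0   1   2   3   4   5   6   7   8   9  10  11  12  13  14  15  16  17  18  19  20
  0   T   F   F   F   F   F   F   F   F   F   F   F   F   F   F   F   F   F   F   F   F
  1   T   F   F   F   F   T   F   F   F   F   F   F   F   F   F   F   F   F   F   F   F
  2   T   F   T   F   F   T   F   T   F   F   F   F   F   F   F   F   F   F   F   F   F
  3   T   F   T   F   F   T   T   T   T   F   F   T   F   T   F   F   F   F   F   F   F
  4   T   F   T   F   F   T   T   T   T   F   F   T   T   T   T   F   F   T   F   T   F
  5   T   F   T   F   F   T   T   T   T   F   T   T   T   T   T   T   T   T   F   T   T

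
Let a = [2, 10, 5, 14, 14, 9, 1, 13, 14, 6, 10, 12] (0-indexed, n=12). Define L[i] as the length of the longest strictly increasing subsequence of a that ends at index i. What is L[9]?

   i    0    1    2    3    4    5    6    7    8    9   10   11
a[i]    2   10    5   14   14    9    1   13   14    6   10   12
L[i]    1    2    2    3    3    3    1    4    5    3    4    5

3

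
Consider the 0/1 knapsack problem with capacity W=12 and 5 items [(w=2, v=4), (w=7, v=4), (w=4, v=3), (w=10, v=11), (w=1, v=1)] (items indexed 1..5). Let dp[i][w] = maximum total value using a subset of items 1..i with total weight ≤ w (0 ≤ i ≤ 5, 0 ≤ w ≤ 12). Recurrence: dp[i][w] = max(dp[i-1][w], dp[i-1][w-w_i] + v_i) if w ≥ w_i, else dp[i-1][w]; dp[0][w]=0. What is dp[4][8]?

i\w   0   1   2   3   4   5   6   7   8   9  10  11  12
  0   0   0   0   0   0   0   0   0   0   0   0   0   0
  1   0   0   4   4   4   4   4   4   4   4   4   4   4
  2   0   0   4   4   4   4   4   4   4   8   8   8   8
  3   0   0   4   4   4   4   7   7   7   8   8   8   8
  4   0   0   4   4   4   4   7   7   7   8  11  11  15
  5   0   1   4   5   5   5   7   8   8   8  11  12  15

7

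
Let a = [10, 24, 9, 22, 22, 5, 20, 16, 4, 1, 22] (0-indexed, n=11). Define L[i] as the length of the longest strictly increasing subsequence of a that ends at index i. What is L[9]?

   i    0    1    2    3    4    5    6    7    8    9   10
a[i]   10   24    9   22   22    5   20   16    4    1   22
L[i]    1    2    1    2    2    1    2    2    1    1    3

1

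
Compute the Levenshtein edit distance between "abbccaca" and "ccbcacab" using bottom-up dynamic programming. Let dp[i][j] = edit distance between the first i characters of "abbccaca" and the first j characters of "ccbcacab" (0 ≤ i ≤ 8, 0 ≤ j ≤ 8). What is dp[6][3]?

   ''  c  c  b  c  a  c  a  b
''  0  1  2  3  4  5  6  7  8
 a  1  1  2  3  4  4  5  6  7
 b  2  2  2  2  3  4  5  6  6
 b  3  3  3  2  3  4  5  6  6
 c  4  3  3  3  2  3  4  5  6
 c  5  4  3  4  3  3  3  4  5
 a  6  5  4  4  4  3  4  3  4
 c  7  6  5  5  4  4  3  4  4
 a  8  7  6  6  5  4  4  3  4

4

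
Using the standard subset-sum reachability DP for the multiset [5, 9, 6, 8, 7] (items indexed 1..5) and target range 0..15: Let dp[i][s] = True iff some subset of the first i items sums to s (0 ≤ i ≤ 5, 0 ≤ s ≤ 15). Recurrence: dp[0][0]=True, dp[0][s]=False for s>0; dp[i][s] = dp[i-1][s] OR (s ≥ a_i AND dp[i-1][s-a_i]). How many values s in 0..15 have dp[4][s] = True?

i\s   0   1   2   3   4   5   6   7   8   9  10  11  12  13  14  15
  0   T   F   F   F   F   F   F   F   F   F   F   F   F   F   F   F
  1   T   F   F   F   F   T   F   F   F   F   F   F   F   F   F   F
  2   T   F   F   F   F   T   F   F   F   T   F   F   F   F   T   F
  3   T   F   F   F   F   T   T   F   F   T   F   T   F   F   T   T
  4   T   F   F   F   F   T   T   F   T   T   F   T   F   T   T   T
  5   T   F   F   F   F   T   T   T   T   T   F   T   T   T   T   T

9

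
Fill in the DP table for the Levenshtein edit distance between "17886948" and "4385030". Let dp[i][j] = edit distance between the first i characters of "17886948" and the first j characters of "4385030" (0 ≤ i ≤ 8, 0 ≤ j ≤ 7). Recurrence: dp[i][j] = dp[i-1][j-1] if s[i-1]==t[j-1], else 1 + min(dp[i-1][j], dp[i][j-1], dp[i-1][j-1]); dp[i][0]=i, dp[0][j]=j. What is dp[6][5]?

5

   ''  4  3  8  5  0  3  0
''  0  1  2  3  4  5  6  7
 1  1  1  2  3  4  5  6  7
 7  2  2  2  3  4  5  6  7
 8  3  3  3  2  3  4  5  6
 8  4  4  4  3  3  4  5  6
 6  5  5  5  4  4  4  5  6
 9  6  6  6  5  5  5  5  6
 4  7  6  7  6  6  6  6  6
 8  8  7  7  7  7  7  7  7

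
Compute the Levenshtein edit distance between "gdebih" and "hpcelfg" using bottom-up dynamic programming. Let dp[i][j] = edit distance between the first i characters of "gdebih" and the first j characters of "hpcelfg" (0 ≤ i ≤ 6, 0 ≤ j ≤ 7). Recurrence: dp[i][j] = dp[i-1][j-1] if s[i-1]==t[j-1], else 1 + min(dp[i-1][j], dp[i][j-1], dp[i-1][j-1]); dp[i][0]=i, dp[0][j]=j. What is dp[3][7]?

   ''  h  p  c  e  l  f  g
''  0  1  2  3  4  5  6  7
 g  1  1  2  3  4  5  6  6
 d  2  2  2  3  4  5  6  7
 e  3  3  3  3  3  4  5  6
 b  4  4  4  4  4  4  5  6
 i  5  5  5  5  5  5  5  6
 h  6  5  6  6  6  6  6  6

6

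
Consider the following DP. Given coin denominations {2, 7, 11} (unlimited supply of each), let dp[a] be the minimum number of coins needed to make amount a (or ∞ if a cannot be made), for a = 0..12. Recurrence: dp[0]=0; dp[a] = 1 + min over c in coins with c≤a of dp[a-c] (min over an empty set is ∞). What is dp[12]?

 a  0  1  2  3  4  5  6  7  8  9 10 11 12
dp  0  -  1  -  2  -  3  1  4  2  5  1  6
(- denotes ∞ / unreachable)

6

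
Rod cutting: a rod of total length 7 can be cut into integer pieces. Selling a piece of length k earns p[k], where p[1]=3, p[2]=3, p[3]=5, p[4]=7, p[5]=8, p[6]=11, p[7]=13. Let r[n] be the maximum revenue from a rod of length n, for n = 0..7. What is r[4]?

   n    0    1    2    3    4    5    6    7
r[n]    0    3    6    9   12   15   18   21

12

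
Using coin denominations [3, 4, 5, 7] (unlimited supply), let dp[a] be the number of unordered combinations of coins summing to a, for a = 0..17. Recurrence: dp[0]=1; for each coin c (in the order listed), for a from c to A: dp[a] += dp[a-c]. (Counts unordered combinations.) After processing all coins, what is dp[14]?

after  coin     0     1     2     3     4     5     6     7     8     9    10    11    12    13    14    15    16    17
          3     1     0     0     1     0     0     1     0     0     1     0     0     1     0     0     1     0     0
          4     1     0     0     1     1     0     1     1     1     1     1     1     2     1     1     2     2     1
          5     1     0     0     1     1     1     1     1     2     2     2     2     3     3     3     4     4     4
          7     1     0     0     1     1     1     1     2     2     2     3     3     4     4     5     6     6     7

5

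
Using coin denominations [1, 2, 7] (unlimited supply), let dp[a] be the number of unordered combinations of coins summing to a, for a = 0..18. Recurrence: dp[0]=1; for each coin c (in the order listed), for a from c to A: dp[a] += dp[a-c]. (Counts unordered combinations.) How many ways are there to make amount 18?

after  coin     0     1     2     3     4     5     6     7     8     9    10    11    12    13    14    15    16    17    18
          1     1     1     1     1     1     1     1     1     1     1     1     1     1     1     1     1     1     1     1
          2     1     1     2     2     3     3     4     4     5     5     6     6     7     7     8     8     9     9    10
          7     1     1     2     2     3     3     4     5     6     7     8     9    10    11    13    14    16    17    19

19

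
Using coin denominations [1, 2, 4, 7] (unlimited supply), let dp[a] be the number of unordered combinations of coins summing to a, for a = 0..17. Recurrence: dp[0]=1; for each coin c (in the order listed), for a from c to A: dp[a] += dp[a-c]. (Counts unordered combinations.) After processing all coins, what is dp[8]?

10

after  coin     0     1     2     3     4     5     6     7     8     9    10    11    12    13    14    15    16    17
          1     1     1     1     1     1     1     1     1     1     1     1     1     1     1     1     1     1     1
          2     1     1     2     2     3     3     4     4     5     5     6     6     7     7     8     8     9     9
          4     1     1     2     2     4     4     6     6     9     9    12    12    16    16    20    20    25    25
          7     1     1     2     2     4     4     6     7    10    11    14    16    20    22    27    30    36    39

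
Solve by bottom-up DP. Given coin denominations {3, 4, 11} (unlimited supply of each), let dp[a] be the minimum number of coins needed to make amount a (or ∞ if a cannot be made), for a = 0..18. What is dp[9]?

 a  0  1  2  3  4  5  6  7  8  9 10 11 12 13 14 15 16 17 18
dp  0  -  -  1  1  -  2  2  2  3  3  1  3  4  2  2  4  3  3
(- denotes ∞ / unreachable)

3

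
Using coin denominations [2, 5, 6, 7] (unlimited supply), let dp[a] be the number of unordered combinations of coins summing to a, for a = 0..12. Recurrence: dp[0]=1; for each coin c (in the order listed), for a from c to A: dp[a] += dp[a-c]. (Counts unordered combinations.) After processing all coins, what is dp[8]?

2

after  coin     0     1     2     3     4     5     6     7     8     9    10    11    12
          2     1     0     1     0     1     0     1     0     1     0     1     0     1
          5     1     0     1     0     1     1     1     1     1     1     2     1     2
          6     1     0     1     0     1     1     2     1     2     1     3     2     4
          7     1     0     1     0     1     1     2     2     2     2     3     3     5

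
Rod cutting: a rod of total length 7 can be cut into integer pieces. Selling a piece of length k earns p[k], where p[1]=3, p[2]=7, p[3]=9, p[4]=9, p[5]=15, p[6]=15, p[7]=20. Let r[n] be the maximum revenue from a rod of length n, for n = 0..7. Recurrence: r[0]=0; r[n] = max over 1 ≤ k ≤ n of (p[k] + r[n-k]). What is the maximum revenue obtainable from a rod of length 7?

24

   n    0    1    2    3    4    5    6    7
r[n]    0    3    7   10   14   17   21   24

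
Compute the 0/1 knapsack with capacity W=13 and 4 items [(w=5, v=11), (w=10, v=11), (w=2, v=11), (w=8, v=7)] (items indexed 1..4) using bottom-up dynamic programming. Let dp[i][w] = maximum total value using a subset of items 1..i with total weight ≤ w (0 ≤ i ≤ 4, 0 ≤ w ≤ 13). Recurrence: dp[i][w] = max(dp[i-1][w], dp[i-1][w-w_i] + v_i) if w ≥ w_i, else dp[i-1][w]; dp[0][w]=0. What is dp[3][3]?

11

i\w   0   1   2   3   4   5   6   7   8   9  10  11  12  13
  0   0   0   0   0   0   0   0   0   0   0   0   0   0   0
  1   0   0   0   0   0  11  11  11  11  11  11  11  11  11
  2   0   0   0   0   0  11  11  11  11  11  11  11  11  11
  3   0   0  11  11  11  11  11  22  22  22  22  22  22  22
  4   0   0  11  11  11  11  11  22  22  22  22  22  22  22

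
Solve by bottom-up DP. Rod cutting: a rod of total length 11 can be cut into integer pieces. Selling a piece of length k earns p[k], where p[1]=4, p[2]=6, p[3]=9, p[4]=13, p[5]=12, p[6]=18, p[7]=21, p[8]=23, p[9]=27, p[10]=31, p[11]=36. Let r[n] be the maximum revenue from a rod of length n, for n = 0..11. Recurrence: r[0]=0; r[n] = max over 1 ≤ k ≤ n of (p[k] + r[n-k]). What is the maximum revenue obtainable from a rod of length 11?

44

   n    0    1    2    3    4    5    6    7    8    9   10   11
r[n]    0    4    8   12   16   20   24   28   32   36   40   44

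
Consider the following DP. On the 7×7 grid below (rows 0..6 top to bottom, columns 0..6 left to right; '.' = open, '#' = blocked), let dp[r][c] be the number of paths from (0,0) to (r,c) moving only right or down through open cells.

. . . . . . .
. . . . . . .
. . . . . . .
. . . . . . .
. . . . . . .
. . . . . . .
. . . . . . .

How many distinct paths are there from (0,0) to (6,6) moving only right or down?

r\c   0   1   2   3   4   5   6
  0   1   1   1   1   1   1   1
  1   1   2   3   4   5   6   7
  2   1   3   6  10  15  21  28
  3   1   4  10  20  35  56  84
  4   1   5  15  35  70 126 210
  5   1   6  21  56 126 252 462
  6   1   7  28  84 210 462 924

924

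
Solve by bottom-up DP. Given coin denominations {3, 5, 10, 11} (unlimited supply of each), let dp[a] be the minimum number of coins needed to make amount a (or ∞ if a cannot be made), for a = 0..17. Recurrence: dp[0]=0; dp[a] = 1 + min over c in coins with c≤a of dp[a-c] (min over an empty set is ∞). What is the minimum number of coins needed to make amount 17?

3

 a  0  1  2  3  4  5  6  7  8  9 10 11 12 13 14 15 16 17
dp  0  -  -  1  -  1  2  -  2  3  1  1  4  2  2  2  2  3
(- denotes ∞ / unreachable)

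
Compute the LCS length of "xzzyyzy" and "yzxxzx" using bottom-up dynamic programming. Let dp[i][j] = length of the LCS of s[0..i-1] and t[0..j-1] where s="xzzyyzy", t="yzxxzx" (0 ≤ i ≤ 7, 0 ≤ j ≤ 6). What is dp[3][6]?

   ''  y  z  x  x  z  x
''  0  0  0  0  0  0  0
 x  0  0  0  1  1  1  1
 z  0  0  1  1  1  2  2
 z  0  0  1  1  1  2  2
 y  0  1  1  1  1  2  2
 y  0  1  1  1  1  2  2
 z  0  1  2  2  2  2  2
 y  0  1  2  2  2  2  2

2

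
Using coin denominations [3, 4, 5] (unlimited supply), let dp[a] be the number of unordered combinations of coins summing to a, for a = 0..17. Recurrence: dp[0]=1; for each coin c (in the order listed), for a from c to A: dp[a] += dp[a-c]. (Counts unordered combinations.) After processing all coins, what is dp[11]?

2

after  coin     0     1     2     3     4     5     6     7     8     9    10    11    12    13    14    15    16    17
          3     1     0     0     1     0     0     1     0     0     1     0     0     1     0     0     1     0     0
          4     1     0     0     1     1     0     1     1     1     1     1     1     2     1     1     2     2     1
          5     1     0     0     1     1     1     1     1     2     2     2     2     3     3     3     4     4     4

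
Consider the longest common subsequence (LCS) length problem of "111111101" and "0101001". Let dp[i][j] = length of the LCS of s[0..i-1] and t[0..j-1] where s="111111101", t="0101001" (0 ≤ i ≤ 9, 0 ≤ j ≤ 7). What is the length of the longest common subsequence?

   ''  0  1  0  1  0  0  1
''  0  0  0  0  0  0  0  0
 1  0  0  1  1  1  1  1  1
 1  0  0  1  1  2  2  2  2
 1  0  0  1  1  2  2  2  3
 1  0  0  1  1  2  2  2  3
 1  0  0  1  1  2  2  2  3
 1  0  0  1  1  2  2  2  3
 1  0  0  1  1  2  2  2  3
 0  0  1  1  2  2  3  3  3
 1  0  1  2  2  3  3  3  4

4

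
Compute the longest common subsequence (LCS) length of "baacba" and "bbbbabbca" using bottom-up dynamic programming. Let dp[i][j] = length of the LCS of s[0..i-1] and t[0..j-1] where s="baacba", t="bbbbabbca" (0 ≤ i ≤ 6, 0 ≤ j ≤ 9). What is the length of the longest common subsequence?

   ''  b  b  b  b  a  b  b  c  a
''  0  0  0  0  0  0  0  0  0  0
 b  0  1  1  1  1  1  1  1  1  1
 a  0  1  1  1  1  2  2  2  2  2
 a  0  1  1  1  1  2  2  2  2  3
 c  0  1  1  1  1  2  2  2  3  3
 b  0  1  2  2  2  2  3  3  3  3
 a  0  1  2  2  2  3  3  3  3  4

4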